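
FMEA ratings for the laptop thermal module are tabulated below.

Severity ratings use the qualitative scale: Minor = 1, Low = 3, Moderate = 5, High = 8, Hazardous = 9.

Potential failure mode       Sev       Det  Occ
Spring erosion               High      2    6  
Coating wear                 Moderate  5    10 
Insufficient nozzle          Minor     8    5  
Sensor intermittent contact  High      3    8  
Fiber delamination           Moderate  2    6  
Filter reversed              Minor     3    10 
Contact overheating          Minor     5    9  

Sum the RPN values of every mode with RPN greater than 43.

643

RPN = Severity × Occurrence × Detection:
  Spring erosion: 8 × 6 × 2 = 96
  Coating wear: 5 × 10 × 5 = 250
  Insufficient nozzle: 1 × 5 × 8 = 40
  Sensor intermittent contact: 8 × 8 × 3 = 192
  Fiber delamination: 5 × 6 × 2 = 60
  Filter reversed: 1 × 10 × 3 = 30
  Contact overheating: 1 × 9 × 5 = 45
RPN > 43: Spring erosion (96), Coating wear (250), Sensor intermittent contact (192), Fiber delamination (60), Contact overheating (45).
Sum: 96 + 250 + 192 + 60 + 45 = 643.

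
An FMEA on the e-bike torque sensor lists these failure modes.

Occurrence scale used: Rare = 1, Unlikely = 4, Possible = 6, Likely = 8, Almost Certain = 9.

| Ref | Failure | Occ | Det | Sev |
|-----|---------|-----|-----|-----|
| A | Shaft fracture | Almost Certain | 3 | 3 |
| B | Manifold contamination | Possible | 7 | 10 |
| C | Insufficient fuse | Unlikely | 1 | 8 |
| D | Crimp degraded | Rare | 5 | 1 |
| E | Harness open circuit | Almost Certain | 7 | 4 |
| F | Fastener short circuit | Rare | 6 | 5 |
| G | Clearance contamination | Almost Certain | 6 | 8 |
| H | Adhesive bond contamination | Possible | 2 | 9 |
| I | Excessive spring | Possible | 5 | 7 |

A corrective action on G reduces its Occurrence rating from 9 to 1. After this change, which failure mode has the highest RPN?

RPN = Severity × Occurrence × Detection:
  A: 3 × 9 × 3 = 81
  B: 10 × 6 × 7 = 420
  C: 8 × 4 × 1 = 32
  D: 1 × 1 × 5 = 5
  E: 4 × 9 × 7 = 252
  F: 5 × 1 × 6 = 30
  G: 8 × 9 × 6 = 432
  H: 9 × 6 × 2 = 108
  I: 7 × 6 × 5 = 210
After action: G → 8 × 1 × 6 = 48.
Revised RPNs: B=420, E=252, I=210, H=108, A=81, G=48, C=32, F=30, D=5.
Highest is now B (420).

B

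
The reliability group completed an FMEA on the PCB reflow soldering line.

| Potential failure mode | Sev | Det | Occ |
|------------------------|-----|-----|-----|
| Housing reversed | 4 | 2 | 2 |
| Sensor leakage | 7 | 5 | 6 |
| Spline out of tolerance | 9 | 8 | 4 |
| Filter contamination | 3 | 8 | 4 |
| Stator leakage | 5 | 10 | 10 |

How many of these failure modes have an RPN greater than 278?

2

RPN = Severity × Occurrence × Detection:
  Housing reversed: 4 × 2 × 2 = 16
  Sensor leakage: 7 × 6 × 5 = 210
  Spline out of tolerance: 9 × 4 × 8 = 288
  Filter contamination: 3 × 4 × 8 = 96
  Stator leakage: 5 × 10 × 10 = 500
Modes with RPN > 278: Spline out of tolerance (288), Stator leakage (500) → 2.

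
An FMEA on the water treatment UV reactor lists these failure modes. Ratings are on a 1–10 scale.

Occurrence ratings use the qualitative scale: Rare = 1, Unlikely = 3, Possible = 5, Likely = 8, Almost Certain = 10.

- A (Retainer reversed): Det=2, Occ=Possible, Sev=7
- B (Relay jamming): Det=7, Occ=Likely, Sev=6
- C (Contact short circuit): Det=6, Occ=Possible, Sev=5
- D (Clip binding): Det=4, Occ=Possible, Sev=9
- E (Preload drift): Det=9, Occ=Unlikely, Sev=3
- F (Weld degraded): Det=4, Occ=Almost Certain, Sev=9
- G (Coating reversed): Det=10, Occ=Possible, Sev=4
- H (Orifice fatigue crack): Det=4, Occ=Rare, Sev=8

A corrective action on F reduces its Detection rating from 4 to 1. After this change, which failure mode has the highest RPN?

B

RPN = Severity × Occurrence × Detection:
  A: 7 × 5 × 2 = 70
  B: 6 × 8 × 7 = 336
  C: 5 × 5 × 6 = 150
  D: 9 × 5 × 4 = 180
  E: 3 × 3 × 9 = 81
  F: 9 × 10 × 4 = 360
  G: 4 × 5 × 10 = 200
  H: 8 × 1 × 4 = 32
After action: F → 9 × 10 × 1 = 90.
Revised RPNs: B=336, G=200, D=180, C=150, F=90, E=81, A=70, H=32.
Highest is now B (336).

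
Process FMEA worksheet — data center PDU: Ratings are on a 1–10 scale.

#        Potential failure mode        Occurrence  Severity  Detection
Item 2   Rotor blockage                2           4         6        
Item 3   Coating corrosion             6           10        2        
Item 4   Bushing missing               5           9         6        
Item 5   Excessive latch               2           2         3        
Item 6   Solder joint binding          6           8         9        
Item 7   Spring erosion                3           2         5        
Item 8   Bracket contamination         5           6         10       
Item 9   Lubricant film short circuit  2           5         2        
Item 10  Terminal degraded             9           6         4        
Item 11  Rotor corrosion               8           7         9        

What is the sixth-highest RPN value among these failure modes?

RPN = Severity × Occurrence × Detection:
  Item 2: 4 × 2 × 6 = 48
  Item 3: 10 × 6 × 2 = 120
  Item 4: 9 × 5 × 6 = 270
  Item 5: 2 × 2 × 3 = 12
  Item 6: 8 × 6 × 9 = 432
  Item 7: 2 × 3 × 5 = 30
  Item 8: 6 × 5 × 10 = 300
  Item 9: 5 × 2 × 2 = 20
  Item 10: 6 × 9 × 4 = 216
  Item 11: 7 × 8 × 9 = 504
Sorted descending: 504, 432, 300, 270, 216, 120, 48, 30, 20, 12.
The sixth-highest RPN is 120 (Item 3).

120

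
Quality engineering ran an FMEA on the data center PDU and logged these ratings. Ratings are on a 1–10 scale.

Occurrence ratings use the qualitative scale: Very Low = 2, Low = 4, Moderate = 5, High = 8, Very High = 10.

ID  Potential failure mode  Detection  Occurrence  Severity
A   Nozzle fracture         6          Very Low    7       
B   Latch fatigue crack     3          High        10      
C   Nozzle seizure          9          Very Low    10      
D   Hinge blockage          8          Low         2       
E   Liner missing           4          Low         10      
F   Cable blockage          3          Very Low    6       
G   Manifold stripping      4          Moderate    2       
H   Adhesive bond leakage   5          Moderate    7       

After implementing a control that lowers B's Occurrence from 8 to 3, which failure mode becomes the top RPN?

RPN = Severity × Occurrence × Detection:
  A: 7 × 2 × 6 = 84
  B: 10 × 8 × 3 = 240
  C: 10 × 2 × 9 = 180
  D: 2 × 4 × 8 = 64
  E: 10 × 4 × 4 = 160
  F: 6 × 2 × 3 = 36
  G: 2 × 5 × 4 = 40
  H: 7 × 5 × 5 = 175
After action: B → 10 × 3 × 3 = 90.
Revised RPNs: C=180, H=175, E=160, B=90, A=84, D=64, G=40, F=36.
Highest is now C (180).

C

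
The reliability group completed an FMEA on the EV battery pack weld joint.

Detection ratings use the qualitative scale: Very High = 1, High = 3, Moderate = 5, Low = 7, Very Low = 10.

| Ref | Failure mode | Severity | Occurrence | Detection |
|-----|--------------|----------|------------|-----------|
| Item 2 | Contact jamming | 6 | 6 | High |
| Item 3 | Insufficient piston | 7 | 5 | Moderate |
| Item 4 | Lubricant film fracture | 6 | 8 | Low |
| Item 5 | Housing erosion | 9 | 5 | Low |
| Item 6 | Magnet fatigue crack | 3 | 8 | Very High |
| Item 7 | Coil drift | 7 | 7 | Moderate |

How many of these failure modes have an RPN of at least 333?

RPN = Severity × Occurrence × Detection:
  Item 2: 6 × 6 × 3 = 108
  Item 3: 7 × 5 × 5 = 175
  Item 4: 6 × 8 × 7 = 336
  Item 5: 9 × 5 × 7 = 315
  Item 6: 3 × 8 × 1 = 24
  Item 7: 7 × 7 × 5 = 245
Modes with RPN ≥ 333: Item 4 (336) → 1.

1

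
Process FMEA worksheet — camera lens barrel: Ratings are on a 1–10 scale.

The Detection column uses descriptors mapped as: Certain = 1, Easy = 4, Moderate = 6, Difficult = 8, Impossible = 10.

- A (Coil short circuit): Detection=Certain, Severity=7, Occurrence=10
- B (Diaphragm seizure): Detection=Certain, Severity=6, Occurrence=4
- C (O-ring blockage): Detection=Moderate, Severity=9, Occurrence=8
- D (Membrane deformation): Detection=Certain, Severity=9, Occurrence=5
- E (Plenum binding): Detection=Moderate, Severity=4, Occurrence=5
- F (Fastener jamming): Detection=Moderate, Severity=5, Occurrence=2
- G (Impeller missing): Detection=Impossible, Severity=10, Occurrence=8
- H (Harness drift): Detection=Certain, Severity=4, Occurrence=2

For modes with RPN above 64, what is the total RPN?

1422

RPN = Severity × Occurrence × Detection:
  A: 7 × 10 × 1 = 70
  B: 6 × 4 × 1 = 24
  C: 9 × 8 × 6 = 432
  D: 9 × 5 × 1 = 45
  E: 4 × 5 × 6 = 120
  F: 5 × 2 × 6 = 60
  G: 10 × 8 × 10 = 800
  H: 4 × 2 × 1 = 8
RPN > 64: A (70), C (432), E (120), G (800).
Sum: 70 + 432 + 120 + 800 = 1422.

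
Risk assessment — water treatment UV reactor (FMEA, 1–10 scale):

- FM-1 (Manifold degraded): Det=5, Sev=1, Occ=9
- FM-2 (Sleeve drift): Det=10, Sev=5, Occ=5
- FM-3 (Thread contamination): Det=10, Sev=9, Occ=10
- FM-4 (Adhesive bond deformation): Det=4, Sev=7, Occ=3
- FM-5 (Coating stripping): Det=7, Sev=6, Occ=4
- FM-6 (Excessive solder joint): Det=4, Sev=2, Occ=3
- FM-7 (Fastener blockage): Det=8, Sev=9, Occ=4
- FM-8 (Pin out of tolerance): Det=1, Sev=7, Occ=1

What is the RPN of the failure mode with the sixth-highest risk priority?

RPN = Severity × Occurrence × Detection:
  FM-1: 1 × 9 × 5 = 45
  FM-2: 5 × 5 × 10 = 250
  FM-3: 9 × 10 × 10 = 900
  FM-4: 7 × 3 × 4 = 84
  FM-5: 6 × 4 × 7 = 168
  FM-6: 2 × 3 × 4 = 24
  FM-7: 9 × 4 × 8 = 288
  FM-8: 7 × 1 × 1 = 7
Sorted descending: 900, 288, 250, 168, 84, 45, 24, 7.
The sixth-highest RPN is 45 (FM-1).

45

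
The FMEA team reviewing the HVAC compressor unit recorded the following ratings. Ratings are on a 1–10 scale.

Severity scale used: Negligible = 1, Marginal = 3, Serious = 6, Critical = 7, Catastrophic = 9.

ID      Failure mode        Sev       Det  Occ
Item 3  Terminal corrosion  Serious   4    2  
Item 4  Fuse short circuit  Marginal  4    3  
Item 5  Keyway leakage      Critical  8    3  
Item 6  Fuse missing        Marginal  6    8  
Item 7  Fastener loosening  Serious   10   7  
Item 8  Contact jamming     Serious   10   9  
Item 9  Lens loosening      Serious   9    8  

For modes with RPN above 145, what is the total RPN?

1560

RPN = Severity × Occurrence × Detection:
  Item 3: 6 × 2 × 4 = 48
  Item 4: 3 × 3 × 4 = 36
  Item 5: 7 × 3 × 8 = 168
  Item 6: 3 × 8 × 6 = 144
  Item 7: 6 × 7 × 10 = 420
  Item 8: 6 × 9 × 10 = 540
  Item 9: 6 × 8 × 9 = 432
RPN > 145: Item 5 (168), Item 7 (420), Item 8 (540), Item 9 (432).
Sum: 168 + 420 + 540 + 432 = 1560.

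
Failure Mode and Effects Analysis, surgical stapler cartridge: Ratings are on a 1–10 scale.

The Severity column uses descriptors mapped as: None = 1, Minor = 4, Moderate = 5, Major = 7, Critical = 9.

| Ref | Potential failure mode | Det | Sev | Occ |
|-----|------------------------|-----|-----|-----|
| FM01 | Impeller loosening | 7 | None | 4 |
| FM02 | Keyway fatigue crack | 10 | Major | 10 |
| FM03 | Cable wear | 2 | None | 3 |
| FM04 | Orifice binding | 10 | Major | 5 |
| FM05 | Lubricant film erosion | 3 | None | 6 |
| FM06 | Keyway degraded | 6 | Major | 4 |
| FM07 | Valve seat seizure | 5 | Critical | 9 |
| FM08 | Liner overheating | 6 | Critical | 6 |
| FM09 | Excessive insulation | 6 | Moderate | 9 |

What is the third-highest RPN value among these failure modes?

RPN = Severity × Occurrence × Detection:
  FM01: 1 × 4 × 7 = 28
  FM02: 7 × 10 × 10 = 700
  FM03: 1 × 3 × 2 = 6
  FM04: 7 × 5 × 10 = 350
  FM05: 1 × 6 × 3 = 18
  FM06: 7 × 4 × 6 = 168
  FM07: 9 × 9 × 5 = 405
  FM08: 9 × 6 × 6 = 324
  FM09: 5 × 9 × 6 = 270
Sorted descending: 700, 405, 350, 324, 270, 168, 28, 18, 6.
The third-highest RPN is 350 (FM04).

350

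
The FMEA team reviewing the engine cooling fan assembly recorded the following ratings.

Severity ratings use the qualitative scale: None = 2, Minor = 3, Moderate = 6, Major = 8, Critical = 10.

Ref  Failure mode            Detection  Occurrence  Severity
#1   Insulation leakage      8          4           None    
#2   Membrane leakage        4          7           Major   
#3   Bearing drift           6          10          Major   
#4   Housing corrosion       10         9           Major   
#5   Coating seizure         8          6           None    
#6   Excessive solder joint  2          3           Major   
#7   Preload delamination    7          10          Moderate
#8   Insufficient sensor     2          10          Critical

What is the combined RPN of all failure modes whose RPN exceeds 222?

1844

RPN = Severity × Occurrence × Detection:
  #1: 2 × 4 × 8 = 64
  #2: 8 × 7 × 4 = 224
  #3: 8 × 10 × 6 = 480
  #4: 8 × 9 × 10 = 720
  #5: 2 × 6 × 8 = 96
  #6: 8 × 3 × 2 = 48
  #7: 6 × 10 × 7 = 420
  #8: 10 × 10 × 2 = 200
RPN > 222: #2 (224), #3 (480), #4 (720), #7 (420).
Sum: 224 + 480 + 720 + 420 = 1844.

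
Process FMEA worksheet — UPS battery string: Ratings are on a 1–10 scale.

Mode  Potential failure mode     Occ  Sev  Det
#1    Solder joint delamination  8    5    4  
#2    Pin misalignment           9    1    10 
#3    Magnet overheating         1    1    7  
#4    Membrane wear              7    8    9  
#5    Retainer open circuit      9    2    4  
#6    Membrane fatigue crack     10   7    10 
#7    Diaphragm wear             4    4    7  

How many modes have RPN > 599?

1

RPN = Severity × Occurrence × Detection:
  #1: 5 × 8 × 4 = 160
  #2: 1 × 9 × 10 = 90
  #3: 1 × 1 × 7 = 7
  #4: 8 × 7 × 9 = 504
  #5: 2 × 9 × 4 = 72
  #6: 7 × 10 × 10 = 700
  #7: 4 × 4 × 7 = 112
Modes with RPN > 599: #6 (700) → 1.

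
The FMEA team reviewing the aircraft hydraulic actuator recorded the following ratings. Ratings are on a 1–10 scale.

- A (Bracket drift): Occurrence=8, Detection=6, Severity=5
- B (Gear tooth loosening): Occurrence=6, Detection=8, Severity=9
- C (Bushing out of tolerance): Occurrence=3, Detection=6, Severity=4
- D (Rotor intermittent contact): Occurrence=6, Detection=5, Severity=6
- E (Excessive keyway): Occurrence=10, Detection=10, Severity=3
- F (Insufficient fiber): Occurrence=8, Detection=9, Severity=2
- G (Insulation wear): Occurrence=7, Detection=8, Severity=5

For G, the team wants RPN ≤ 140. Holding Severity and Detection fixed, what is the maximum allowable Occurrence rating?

3

G: S=5, O=7, D=8 → current RPN = 280.
Fixed product = 40. Need 40 × O ≤ 140, so O ≤ 140/40 = 3.50.
Maximum integer Occurrence rating = 3 (gives RPN 120; O=4 would give 160 > 140).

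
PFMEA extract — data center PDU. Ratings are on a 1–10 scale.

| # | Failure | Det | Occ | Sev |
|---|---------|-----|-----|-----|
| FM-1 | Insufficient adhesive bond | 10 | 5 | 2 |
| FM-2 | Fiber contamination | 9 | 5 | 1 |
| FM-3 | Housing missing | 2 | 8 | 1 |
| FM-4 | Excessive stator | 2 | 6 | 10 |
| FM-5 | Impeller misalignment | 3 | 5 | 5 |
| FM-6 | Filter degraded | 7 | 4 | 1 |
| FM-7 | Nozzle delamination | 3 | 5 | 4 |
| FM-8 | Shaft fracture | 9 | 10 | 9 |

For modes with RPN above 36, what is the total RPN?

RPN = Severity × Occurrence × Detection:
  FM-1: 2 × 5 × 10 = 100
  FM-2: 1 × 5 × 9 = 45
  FM-3: 1 × 8 × 2 = 16
  FM-4: 10 × 6 × 2 = 120
  FM-5: 5 × 5 × 3 = 75
  FM-6: 1 × 4 × 7 = 28
  FM-7: 4 × 5 × 3 = 60
  FM-8: 9 × 10 × 9 = 810
RPN > 36: FM-1 (100), FM-2 (45), FM-4 (120), FM-5 (75), FM-7 (60), FM-8 (810).
Sum: 100 + 45 + 120 + 75 + 60 + 810 = 1210.

1210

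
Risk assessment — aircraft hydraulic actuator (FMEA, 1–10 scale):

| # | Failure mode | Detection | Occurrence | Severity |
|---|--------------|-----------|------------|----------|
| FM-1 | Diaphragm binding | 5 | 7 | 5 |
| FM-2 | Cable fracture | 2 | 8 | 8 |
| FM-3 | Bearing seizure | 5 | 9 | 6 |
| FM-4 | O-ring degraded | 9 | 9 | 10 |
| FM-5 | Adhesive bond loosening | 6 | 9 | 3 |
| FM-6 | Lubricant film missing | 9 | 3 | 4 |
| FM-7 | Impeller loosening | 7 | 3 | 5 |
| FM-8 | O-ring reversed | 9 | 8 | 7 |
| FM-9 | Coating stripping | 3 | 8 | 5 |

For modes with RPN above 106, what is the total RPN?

RPN = Severity × Occurrence × Detection:
  FM-1: 5 × 7 × 5 = 175
  FM-2: 8 × 8 × 2 = 128
  FM-3: 6 × 9 × 5 = 270
  FM-4: 10 × 9 × 9 = 810
  FM-5: 3 × 9 × 6 = 162
  FM-6: 4 × 3 × 9 = 108
  FM-7: 5 × 3 × 7 = 105
  FM-8: 7 × 8 × 9 = 504
  FM-9: 5 × 8 × 3 = 120
RPN > 106: FM-1 (175), FM-2 (128), FM-3 (270), FM-4 (810), FM-5 (162), FM-6 (108), FM-8 (504), FM-9 (120).
Sum: 175 + 128 + 270 + 810 + 162 + 108 + 504 + 120 = 2277.

2277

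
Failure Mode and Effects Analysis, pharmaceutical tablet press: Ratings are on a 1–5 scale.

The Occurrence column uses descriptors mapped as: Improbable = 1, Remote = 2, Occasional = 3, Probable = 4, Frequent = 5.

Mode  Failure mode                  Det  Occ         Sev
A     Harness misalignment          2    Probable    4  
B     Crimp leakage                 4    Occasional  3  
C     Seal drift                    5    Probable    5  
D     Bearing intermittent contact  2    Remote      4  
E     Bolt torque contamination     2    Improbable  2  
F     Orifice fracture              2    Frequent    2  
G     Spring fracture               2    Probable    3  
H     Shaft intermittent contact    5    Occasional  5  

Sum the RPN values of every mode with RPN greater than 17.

287

RPN = Severity × Occurrence × Detection:
  A: 4 × 4 × 2 = 32
  B: 3 × 3 × 4 = 36
  C: 5 × 4 × 5 = 100
  D: 4 × 2 × 2 = 16
  E: 2 × 1 × 2 = 4
  F: 2 × 5 × 2 = 20
  G: 3 × 4 × 2 = 24
  H: 5 × 3 × 5 = 75
RPN > 17: A (32), B (36), C (100), F (20), G (24), H (75).
Sum: 32 + 36 + 100 + 20 + 24 + 75 = 287.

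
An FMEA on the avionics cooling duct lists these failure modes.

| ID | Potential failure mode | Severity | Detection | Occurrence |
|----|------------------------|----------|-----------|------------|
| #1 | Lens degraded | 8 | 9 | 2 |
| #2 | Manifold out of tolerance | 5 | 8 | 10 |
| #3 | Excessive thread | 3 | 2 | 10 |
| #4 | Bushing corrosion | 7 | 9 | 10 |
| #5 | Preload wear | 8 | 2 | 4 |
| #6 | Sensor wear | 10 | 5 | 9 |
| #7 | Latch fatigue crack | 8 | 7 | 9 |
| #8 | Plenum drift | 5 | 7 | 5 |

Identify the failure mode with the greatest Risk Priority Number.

RPN = Severity × Occurrence × Detection:
  #1: 8 × 2 × 9 = 144
  #2: 5 × 10 × 8 = 400
  #3: 3 × 10 × 2 = 60
  #4: 7 × 10 × 9 = 630
  #5: 8 × 4 × 2 = 64
  #6: 10 × 9 × 5 = 450
  #7: 8 × 9 × 7 = 504
  #8: 5 × 5 × 7 = 175
Highest RPN is 630 → #4.

#4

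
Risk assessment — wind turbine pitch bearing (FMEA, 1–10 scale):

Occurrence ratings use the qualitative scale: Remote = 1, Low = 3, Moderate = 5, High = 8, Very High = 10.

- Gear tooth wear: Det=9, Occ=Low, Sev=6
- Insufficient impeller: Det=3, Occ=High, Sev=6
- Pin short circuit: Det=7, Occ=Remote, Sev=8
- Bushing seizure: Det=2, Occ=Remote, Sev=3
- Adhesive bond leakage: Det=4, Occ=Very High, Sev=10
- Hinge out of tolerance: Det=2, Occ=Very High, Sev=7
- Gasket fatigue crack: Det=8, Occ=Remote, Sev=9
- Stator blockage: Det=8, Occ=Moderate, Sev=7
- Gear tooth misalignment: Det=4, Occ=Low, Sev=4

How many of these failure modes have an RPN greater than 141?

RPN = Severity × Occurrence × Detection:
  Gear tooth wear: 6 × 3 × 9 = 162
  Insufficient impeller: 6 × 8 × 3 = 144
  Pin short circuit: 8 × 1 × 7 = 56
  Bushing seizure: 3 × 1 × 2 = 6
  Adhesive bond leakage: 10 × 10 × 4 = 400
  Hinge out of tolerance: 7 × 10 × 2 = 140
  Gasket fatigue crack: 9 × 1 × 8 = 72
  Stator blockage: 7 × 5 × 8 = 280
  Gear tooth misalignment: 4 × 3 × 4 = 48
Modes with RPN > 141: Gear tooth wear (162), Insufficient impeller (144), Adhesive bond leakage (400), Stator blockage (280) → 4.

4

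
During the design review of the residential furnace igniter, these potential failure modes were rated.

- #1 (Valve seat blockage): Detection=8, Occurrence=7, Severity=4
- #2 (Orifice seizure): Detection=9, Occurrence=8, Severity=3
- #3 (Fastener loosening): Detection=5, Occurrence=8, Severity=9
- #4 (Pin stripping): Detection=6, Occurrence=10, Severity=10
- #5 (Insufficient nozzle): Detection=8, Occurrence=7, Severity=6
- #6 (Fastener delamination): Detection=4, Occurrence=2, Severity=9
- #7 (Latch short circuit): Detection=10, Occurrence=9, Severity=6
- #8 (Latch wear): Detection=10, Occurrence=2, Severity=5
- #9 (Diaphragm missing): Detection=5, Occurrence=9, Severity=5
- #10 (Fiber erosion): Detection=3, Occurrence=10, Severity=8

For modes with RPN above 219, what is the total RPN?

2525

RPN = Severity × Occurrence × Detection:
  #1: 4 × 7 × 8 = 224
  #2: 3 × 8 × 9 = 216
  #3: 9 × 8 × 5 = 360
  #4: 10 × 10 × 6 = 600
  #5: 6 × 7 × 8 = 336
  #6: 9 × 2 × 4 = 72
  #7: 6 × 9 × 10 = 540
  #8: 5 × 2 × 10 = 100
  #9: 5 × 9 × 5 = 225
  #10: 8 × 10 × 3 = 240
RPN > 219: #1 (224), #3 (360), #4 (600), #5 (336), #7 (540), #9 (225), #10 (240).
Sum: 224 + 360 + 600 + 336 + 540 + 225 + 240 = 2525.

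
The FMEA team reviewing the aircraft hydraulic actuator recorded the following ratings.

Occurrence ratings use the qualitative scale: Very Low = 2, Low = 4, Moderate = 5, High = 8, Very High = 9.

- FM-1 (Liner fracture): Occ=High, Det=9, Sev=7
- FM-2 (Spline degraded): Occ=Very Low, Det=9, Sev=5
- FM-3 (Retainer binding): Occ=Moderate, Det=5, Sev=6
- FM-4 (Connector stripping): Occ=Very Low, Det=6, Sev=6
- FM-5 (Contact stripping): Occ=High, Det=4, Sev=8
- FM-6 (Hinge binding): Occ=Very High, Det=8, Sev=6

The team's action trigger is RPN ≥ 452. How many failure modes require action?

1

RPN = Severity × Occurrence × Detection:
  FM-1: 7 × 8 × 9 = 504
  FM-2: 5 × 2 × 9 = 90
  FM-3: 6 × 5 × 5 = 150
  FM-4: 6 × 2 × 6 = 72
  FM-5: 8 × 8 × 4 = 256
  FM-6: 6 × 9 × 8 = 432
Modes with RPN ≥ 452: FM-1 (504) → 1.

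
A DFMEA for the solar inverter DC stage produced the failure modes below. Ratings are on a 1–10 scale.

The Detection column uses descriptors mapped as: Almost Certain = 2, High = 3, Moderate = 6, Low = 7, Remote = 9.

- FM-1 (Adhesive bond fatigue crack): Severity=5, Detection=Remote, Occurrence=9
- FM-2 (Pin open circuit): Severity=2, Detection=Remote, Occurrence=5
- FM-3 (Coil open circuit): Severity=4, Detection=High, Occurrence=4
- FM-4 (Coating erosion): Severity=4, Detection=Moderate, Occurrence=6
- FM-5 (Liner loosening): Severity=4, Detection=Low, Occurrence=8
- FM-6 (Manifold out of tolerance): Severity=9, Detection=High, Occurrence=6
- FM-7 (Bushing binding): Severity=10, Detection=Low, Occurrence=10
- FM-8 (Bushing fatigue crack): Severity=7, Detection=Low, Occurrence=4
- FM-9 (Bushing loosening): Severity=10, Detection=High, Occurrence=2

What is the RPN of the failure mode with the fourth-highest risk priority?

196

RPN = Severity × Occurrence × Detection:
  FM-1: 5 × 9 × 9 = 405
  FM-2: 2 × 5 × 9 = 90
  FM-3: 4 × 4 × 3 = 48
  FM-4: 4 × 6 × 6 = 144
  FM-5: 4 × 8 × 7 = 224
  FM-6: 9 × 6 × 3 = 162
  FM-7: 10 × 10 × 7 = 700
  FM-8: 7 × 4 × 7 = 196
  FM-9: 10 × 2 × 3 = 60
Sorted descending: 700, 405, 224, 196, 162, 144, 90, 60, 48.
The fourth-highest RPN is 196 (FM-8).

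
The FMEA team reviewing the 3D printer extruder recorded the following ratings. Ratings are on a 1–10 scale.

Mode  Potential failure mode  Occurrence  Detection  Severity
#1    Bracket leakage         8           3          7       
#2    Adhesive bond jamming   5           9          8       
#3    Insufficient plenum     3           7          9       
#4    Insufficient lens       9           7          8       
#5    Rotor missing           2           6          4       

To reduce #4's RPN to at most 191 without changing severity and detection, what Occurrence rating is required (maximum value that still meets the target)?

3

#4: S=8, O=9, D=7 → current RPN = 504.
Fixed product = 56. Need 56 × O ≤ 191, so O ≤ 191/56 = 3.41.
Maximum integer Occurrence rating = 3 (gives RPN 168; O=4 would give 224 > 191).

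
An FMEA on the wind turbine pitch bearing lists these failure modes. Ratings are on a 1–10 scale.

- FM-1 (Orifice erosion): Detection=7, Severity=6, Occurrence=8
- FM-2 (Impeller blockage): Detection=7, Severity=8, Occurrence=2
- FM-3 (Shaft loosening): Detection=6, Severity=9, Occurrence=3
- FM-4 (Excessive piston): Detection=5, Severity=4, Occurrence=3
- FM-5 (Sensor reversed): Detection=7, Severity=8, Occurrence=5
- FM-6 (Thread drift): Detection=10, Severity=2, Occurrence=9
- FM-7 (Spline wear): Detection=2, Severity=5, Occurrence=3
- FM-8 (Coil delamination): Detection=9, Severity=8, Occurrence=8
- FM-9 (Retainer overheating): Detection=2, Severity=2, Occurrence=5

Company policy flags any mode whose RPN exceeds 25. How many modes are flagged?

8

RPN = Severity × Occurrence × Detection:
  FM-1: 6 × 8 × 7 = 336
  FM-2: 8 × 2 × 7 = 112
  FM-3: 9 × 3 × 6 = 162
  FM-4: 4 × 3 × 5 = 60
  FM-5: 8 × 5 × 7 = 280
  FM-6: 2 × 9 × 10 = 180
  FM-7: 5 × 3 × 2 = 30
  FM-8: 8 × 8 × 9 = 576
  FM-9: 2 × 5 × 2 = 20
Modes with RPN > 25: FM-1 (336), FM-2 (112), FM-3 (162), FM-4 (60), FM-5 (280), FM-6 (180), FM-7 (30), FM-8 (576) → 8.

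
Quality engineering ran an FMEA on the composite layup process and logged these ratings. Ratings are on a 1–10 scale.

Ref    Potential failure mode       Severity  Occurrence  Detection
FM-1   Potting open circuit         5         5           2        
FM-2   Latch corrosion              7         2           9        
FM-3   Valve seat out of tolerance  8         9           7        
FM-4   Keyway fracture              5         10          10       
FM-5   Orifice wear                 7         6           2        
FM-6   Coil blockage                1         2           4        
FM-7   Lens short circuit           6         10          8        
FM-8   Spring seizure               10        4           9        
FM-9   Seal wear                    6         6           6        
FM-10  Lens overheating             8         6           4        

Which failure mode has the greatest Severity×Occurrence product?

Criticality = Severity × Occurrence:
  FM-1: 5 × 5 = 25
  FM-2: 7 × 2 = 14
  FM-3: 8 × 9 = 72
  FM-4: 5 × 10 = 50
  FM-5: 7 × 6 = 42
  FM-6: 1 × 2 = 2
  FM-7: 6 × 10 = 60
  FM-8: 10 × 4 = 40
  FM-9: 6 × 6 = 36
  FM-10: 8 × 6 = 48
Highest criticality is 72 → FM-3.

FM-3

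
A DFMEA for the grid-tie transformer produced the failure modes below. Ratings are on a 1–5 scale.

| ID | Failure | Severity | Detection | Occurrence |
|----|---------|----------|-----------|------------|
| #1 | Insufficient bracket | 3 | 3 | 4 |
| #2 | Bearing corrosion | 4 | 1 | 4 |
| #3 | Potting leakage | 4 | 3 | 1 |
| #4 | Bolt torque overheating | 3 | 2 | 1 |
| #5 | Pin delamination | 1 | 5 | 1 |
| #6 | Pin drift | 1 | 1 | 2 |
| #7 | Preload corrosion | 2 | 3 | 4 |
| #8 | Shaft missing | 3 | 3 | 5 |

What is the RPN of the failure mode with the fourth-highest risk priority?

16

RPN = Severity × Occurrence × Detection:
  #1: 3 × 4 × 3 = 36
  #2: 4 × 4 × 1 = 16
  #3: 4 × 1 × 3 = 12
  #4: 3 × 1 × 2 = 6
  #5: 1 × 1 × 5 = 5
  #6: 1 × 2 × 1 = 2
  #7: 2 × 4 × 3 = 24
  #8: 3 × 5 × 3 = 45
Sorted descending: 45, 36, 24, 16, 12, 6, 5, 2.
The fourth-highest RPN is 16 (#2).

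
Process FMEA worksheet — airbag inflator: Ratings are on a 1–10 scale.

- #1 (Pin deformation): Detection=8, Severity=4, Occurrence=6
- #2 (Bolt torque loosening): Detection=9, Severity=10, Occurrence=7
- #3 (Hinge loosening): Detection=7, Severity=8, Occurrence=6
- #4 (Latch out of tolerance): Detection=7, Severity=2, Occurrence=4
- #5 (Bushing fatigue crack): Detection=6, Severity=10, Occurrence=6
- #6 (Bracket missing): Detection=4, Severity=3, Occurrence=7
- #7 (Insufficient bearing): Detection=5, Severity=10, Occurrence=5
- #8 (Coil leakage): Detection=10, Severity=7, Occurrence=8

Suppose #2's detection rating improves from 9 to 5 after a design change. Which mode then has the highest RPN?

RPN = Severity × Occurrence × Detection:
  #1: 4 × 6 × 8 = 192
  #2: 10 × 7 × 9 = 630
  #3: 8 × 6 × 7 = 336
  #4: 2 × 4 × 7 = 56
  #5: 10 × 6 × 6 = 360
  #6: 3 × 7 × 4 = 84
  #7: 10 × 5 × 5 = 250
  #8: 7 × 8 × 10 = 560
After action: #2 → 10 × 7 × 5 = 350.
Revised RPNs: #8=560, #5=360, #2=350, #3=336, #7=250, #1=192, #6=84, #4=56.
Highest is now #8 (560).

#8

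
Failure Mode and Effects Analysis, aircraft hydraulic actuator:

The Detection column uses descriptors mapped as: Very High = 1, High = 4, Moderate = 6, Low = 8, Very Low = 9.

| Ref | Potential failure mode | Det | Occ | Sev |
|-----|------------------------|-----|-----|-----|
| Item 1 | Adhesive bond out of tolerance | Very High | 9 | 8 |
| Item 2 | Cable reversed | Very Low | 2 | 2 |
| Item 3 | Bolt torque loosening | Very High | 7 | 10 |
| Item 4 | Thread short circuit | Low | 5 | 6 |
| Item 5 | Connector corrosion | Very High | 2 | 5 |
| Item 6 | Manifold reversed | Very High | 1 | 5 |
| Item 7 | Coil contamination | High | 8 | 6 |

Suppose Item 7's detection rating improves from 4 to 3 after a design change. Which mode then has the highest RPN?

RPN = Severity × Occurrence × Detection:
  Item 1: 8 × 9 × 1 = 72
  Item 2: 2 × 2 × 9 = 36
  Item 3: 10 × 7 × 1 = 70
  Item 4: 6 × 5 × 8 = 240
  Item 5: 5 × 2 × 1 = 10
  Item 6: 5 × 1 × 1 = 5
  Item 7: 6 × 8 × 4 = 192
After action: Item 7 → 6 × 8 × 3 = 144.
Revised RPNs: Item 4=240, Item 7=144, Item 1=72, Item 3=70, Item 2=36, Item 5=10, Item 6=5.
Highest is now Item 4 (240).

Item 4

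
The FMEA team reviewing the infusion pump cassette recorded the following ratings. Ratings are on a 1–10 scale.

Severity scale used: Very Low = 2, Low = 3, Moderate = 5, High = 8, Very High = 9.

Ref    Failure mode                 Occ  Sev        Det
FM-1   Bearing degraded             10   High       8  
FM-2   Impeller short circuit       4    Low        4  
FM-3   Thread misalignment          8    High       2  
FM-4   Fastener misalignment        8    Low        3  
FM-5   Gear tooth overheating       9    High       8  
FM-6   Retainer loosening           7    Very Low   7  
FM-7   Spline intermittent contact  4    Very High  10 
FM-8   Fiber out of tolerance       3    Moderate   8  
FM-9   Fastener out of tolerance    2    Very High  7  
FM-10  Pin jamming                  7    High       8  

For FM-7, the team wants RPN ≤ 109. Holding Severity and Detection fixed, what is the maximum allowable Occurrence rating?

1

FM-7: S=9, O=4, D=10 → current RPN = 360.
Fixed product = 90. Need 90 × O ≤ 109, so O ≤ 109/90 = 1.21.
Maximum integer Occurrence rating = 1 (gives RPN 90; O=2 would give 180 > 109).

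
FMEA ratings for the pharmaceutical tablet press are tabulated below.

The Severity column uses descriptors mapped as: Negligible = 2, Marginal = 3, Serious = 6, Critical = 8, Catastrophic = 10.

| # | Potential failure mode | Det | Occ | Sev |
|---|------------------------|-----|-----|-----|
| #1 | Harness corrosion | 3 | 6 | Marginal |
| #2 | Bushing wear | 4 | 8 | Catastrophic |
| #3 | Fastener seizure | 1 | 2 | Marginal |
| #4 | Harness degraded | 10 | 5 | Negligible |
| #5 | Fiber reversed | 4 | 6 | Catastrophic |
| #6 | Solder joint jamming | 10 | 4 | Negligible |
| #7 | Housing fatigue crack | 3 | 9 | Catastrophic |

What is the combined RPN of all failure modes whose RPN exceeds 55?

1010

RPN = Severity × Occurrence × Detection:
  #1: 3 × 6 × 3 = 54
  #2: 10 × 8 × 4 = 320
  #3: 3 × 2 × 1 = 6
  #4: 2 × 5 × 10 = 100
  #5: 10 × 6 × 4 = 240
  #6: 2 × 4 × 10 = 80
  #7: 10 × 9 × 3 = 270
RPN > 55: #2 (320), #4 (100), #5 (240), #6 (80), #7 (270).
Sum: 320 + 100 + 240 + 80 + 270 = 1010.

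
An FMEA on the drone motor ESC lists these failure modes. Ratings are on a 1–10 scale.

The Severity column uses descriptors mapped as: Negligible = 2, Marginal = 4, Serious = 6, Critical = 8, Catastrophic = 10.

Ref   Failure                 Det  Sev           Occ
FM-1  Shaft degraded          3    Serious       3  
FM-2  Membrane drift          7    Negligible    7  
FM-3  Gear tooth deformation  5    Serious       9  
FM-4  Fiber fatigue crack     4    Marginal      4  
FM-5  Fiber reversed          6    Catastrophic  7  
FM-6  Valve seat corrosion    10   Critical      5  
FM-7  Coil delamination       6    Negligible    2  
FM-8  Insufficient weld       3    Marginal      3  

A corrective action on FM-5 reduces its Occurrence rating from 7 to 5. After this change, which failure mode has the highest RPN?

RPN = Severity × Occurrence × Detection:
  FM-1: 6 × 3 × 3 = 54
  FM-2: 2 × 7 × 7 = 98
  FM-3: 6 × 9 × 5 = 270
  FM-4: 4 × 4 × 4 = 64
  FM-5: 10 × 7 × 6 = 420
  FM-6: 8 × 5 × 10 = 400
  FM-7: 2 × 2 × 6 = 24
  FM-8: 4 × 3 × 3 = 36
After action: FM-5 → 10 × 5 × 6 = 300.
Revised RPNs: FM-6=400, FM-5=300, FM-3=270, FM-2=98, FM-4=64, FM-1=54, FM-8=36, FM-7=24.
Highest is now FM-6 (400).

FM-6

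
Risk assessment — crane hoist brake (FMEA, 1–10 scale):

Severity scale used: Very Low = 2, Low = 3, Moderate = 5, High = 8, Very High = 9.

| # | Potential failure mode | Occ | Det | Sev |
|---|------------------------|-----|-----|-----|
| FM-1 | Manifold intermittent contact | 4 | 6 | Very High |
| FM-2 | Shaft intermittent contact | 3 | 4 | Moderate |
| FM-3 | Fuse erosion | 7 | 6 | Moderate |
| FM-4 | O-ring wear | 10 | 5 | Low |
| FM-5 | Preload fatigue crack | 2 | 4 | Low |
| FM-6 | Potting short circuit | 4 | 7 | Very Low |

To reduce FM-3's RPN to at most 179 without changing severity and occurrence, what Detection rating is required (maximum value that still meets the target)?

5

FM-3: S=5, O=7, D=6 → current RPN = 210.
Fixed product = 35. Need 35 × D ≤ 179, so D ≤ 179/35 = 5.11.
Maximum integer Detection rating = 5 (gives RPN 175; D=6 would give 210 > 179).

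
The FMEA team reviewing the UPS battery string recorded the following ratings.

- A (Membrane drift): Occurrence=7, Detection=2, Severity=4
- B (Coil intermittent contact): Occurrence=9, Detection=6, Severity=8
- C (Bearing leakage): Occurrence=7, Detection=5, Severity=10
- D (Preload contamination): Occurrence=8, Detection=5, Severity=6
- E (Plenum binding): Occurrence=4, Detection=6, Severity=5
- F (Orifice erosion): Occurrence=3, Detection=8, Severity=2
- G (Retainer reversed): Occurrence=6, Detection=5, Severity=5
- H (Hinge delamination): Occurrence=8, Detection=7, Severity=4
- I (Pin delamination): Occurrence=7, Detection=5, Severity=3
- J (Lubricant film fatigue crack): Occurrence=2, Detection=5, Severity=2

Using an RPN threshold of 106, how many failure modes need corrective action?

6

RPN = Severity × Occurrence × Detection:
  A: 4 × 7 × 2 = 56
  B: 8 × 9 × 6 = 432
  C: 10 × 7 × 5 = 350
  D: 6 × 8 × 5 = 240
  E: 5 × 4 × 6 = 120
  F: 2 × 3 × 8 = 48
  G: 5 × 6 × 5 = 150
  H: 4 × 8 × 7 = 224
  I: 3 × 7 × 5 = 105
  J: 2 × 2 × 5 = 20
Modes with RPN ≥ 106: B (432), C (350), D (240), E (120), G (150), H (224) → 6.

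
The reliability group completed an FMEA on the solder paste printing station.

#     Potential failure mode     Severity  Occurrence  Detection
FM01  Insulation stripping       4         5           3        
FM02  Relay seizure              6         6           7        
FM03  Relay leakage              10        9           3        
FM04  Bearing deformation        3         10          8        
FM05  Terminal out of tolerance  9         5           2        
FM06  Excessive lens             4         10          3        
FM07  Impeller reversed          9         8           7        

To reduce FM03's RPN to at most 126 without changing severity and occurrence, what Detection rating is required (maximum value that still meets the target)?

1

FM03: S=10, O=9, D=3 → current RPN = 270.
Fixed product = 90. Need 90 × D ≤ 126, so D ≤ 126/90 = 1.40.
Maximum integer Detection rating = 1 (gives RPN 90; D=2 would give 180 > 126).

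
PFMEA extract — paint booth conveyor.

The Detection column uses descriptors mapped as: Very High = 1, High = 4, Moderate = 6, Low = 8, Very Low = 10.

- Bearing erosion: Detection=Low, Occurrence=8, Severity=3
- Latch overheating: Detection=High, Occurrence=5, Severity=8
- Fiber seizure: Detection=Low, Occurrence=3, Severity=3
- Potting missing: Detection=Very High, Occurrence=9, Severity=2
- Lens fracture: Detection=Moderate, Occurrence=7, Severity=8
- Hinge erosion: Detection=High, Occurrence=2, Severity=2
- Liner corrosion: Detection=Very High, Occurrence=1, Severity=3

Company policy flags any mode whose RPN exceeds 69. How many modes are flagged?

4

RPN = Severity × Occurrence × Detection:
  Bearing erosion: 3 × 8 × 8 = 192
  Latch overheating: 8 × 5 × 4 = 160
  Fiber seizure: 3 × 3 × 8 = 72
  Potting missing: 2 × 9 × 1 = 18
  Lens fracture: 8 × 7 × 6 = 336
  Hinge erosion: 2 × 2 × 4 = 16
  Liner corrosion: 3 × 1 × 1 = 3
Modes with RPN > 69: Bearing erosion (192), Latch overheating (160), Fiber seizure (72), Lens fracture (336) → 4.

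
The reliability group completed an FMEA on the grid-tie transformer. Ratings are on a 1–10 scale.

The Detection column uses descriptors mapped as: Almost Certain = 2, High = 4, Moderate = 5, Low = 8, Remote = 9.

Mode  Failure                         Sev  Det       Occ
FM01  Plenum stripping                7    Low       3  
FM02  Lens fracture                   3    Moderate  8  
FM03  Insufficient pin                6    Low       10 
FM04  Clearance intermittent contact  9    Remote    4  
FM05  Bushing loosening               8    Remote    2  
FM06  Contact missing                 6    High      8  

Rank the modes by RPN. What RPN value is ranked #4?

168

RPN = Severity × Occurrence × Detection:
  FM01: 7 × 3 × 8 = 168
  FM02: 3 × 8 × 5 = 120
  FM03: 6 × 10 × 8 = 480
  FM04: 9 × 4 × 9 = 324
  FM05: 8 × 2 × 9 = 144
  FM06: 6 × 8 × 4 = 192
Sorted descending: 480, 324, 192, 168, 144, 120.
The fourth-highest RPN is 168 (FM01).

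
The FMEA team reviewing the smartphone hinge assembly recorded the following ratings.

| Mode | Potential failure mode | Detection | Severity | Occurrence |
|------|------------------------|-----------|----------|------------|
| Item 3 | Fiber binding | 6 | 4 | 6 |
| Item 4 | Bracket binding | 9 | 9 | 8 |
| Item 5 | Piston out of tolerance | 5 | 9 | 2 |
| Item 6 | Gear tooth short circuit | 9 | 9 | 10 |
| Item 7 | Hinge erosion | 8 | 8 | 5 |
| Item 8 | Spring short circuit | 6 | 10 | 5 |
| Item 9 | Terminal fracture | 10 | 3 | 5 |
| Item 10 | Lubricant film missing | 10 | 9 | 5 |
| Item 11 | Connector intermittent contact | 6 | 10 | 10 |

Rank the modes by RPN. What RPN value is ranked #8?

144

RPN = Severity × Occurrence × Detection:
  Item 3: 4 × 6 × 6 = 144
  Item 4: 9 × 8 × 9 = 648
  Item 5: 9 × 2 × 5 = 90
  Item 6: 9 × 10 × 9 = 810
  Item 7: 8 × 5 × 8 = 320
  Item 8: 10 × 5 × 6 = 300
  Item 9: 3 × 5 × 10 = 150
  Item 10: 9 × 5 × 10 = 450
  Item 11: 10 × 10 × 6 = 600
Sorted descending: 810, 648, 600, 450, 320, 300, 150, 144, 90.
The eighth-highest RPN is 144 (Item 3).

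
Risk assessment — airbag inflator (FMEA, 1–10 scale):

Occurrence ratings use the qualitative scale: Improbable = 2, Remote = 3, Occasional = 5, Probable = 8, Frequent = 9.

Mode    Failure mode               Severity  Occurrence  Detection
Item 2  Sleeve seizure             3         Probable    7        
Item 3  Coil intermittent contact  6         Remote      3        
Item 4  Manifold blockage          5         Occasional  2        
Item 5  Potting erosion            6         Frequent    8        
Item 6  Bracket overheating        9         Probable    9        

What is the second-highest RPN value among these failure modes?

RPN = Severity × Occurrence × Detection:
  Item 2: 3 × 8 × 7 = 168
  Item 3: 6 × 3 × 3 = 54
  Item 4: 5 × 5 × 2 = 50
  Item 5: 6 × 9 × 8 = 432
  Item 6: 9 × 8 × 9 = 648
Sorted descending: 648, 432, 168, 54, 50.
The second-highest RPN is 432 (Item 5).

432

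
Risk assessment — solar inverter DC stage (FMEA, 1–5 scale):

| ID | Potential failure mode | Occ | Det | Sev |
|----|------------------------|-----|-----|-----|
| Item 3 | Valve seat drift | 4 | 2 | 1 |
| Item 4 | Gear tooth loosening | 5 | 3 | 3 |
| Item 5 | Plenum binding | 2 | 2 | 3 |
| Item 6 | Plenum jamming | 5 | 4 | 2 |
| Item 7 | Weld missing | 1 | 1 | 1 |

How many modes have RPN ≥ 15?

RPN = Severity × Occurrence × Detection:
  Item 3: 1 × 4 × 2 = 8
  Item 4: 3 × 5 × 3 = 45
  Item 5: 3 × 2 × 2 = 12
  Item 6: 2 × 5 × 4 = 40
  Item 7: 1 × 1 × 1 = 1
Modes with RPN ≥ 15: Item 4 (45), Item 6 (40) → 2.

2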